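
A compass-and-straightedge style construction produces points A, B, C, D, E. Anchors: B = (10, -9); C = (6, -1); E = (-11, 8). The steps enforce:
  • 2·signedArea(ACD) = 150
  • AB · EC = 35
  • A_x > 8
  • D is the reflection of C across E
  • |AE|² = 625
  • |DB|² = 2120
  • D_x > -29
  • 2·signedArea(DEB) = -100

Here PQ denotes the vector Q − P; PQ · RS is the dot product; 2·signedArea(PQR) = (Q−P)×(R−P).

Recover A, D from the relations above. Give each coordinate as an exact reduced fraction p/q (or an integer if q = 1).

1. D_x = -28  [D is the reflection of C across E]
2. D_y = 17  [D is the reflection of C across E]
   → D = (-28, 17)
3. A_x = 9  [2·signedArea(ACD) = 150 ∩ AB · EC = 35]
4. A_y = -7  [2·signedArea(ACD) = 150 ∩ AB · EC = 35]
   → A = (9, -7)

A = (9, -7)
D = (-28, 17)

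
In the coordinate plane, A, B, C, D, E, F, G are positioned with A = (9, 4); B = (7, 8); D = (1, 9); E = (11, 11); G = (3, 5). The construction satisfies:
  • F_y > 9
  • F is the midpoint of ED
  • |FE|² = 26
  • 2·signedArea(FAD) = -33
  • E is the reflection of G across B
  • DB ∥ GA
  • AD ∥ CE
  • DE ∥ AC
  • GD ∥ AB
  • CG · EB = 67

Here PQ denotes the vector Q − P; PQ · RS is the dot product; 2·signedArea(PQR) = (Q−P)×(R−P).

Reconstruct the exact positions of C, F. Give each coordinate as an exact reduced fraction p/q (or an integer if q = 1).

1. C_x = 19  [AD ∥ CE ∩ DE ∥ AC]
2. C_y = 6  [AD ∥ CE ∩ DE ∥ AC]
   → C = (19, 6)
3. F_x = 6  [F is the midpoint of ED]
4. F_y = 10  [F is the midpoint of ED]
   → F = (6, 10)

C = (19, 6)
F = (6, 10)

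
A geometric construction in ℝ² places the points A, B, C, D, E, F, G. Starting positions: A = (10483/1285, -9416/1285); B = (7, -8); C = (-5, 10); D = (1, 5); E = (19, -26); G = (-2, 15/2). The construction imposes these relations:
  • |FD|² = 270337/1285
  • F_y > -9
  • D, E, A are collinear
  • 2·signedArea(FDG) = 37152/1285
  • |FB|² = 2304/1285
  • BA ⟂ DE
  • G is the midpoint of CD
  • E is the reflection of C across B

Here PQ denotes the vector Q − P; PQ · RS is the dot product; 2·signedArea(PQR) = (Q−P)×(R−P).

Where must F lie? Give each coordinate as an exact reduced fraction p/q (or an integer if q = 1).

F = (7507/1285, -11144/1285)

1. F_x = 7507/1285  [line -5/2·x + -3·y + -29329/2570 = 0 ∩ |FB|² = 2304/1285]
2. F_y = -11144/1285  [line -5/2·x + -3·y + -29329/2570 = 0 ∩ |FB|² = 2304/1285]
   → F = (7507/1285, -11144/1285)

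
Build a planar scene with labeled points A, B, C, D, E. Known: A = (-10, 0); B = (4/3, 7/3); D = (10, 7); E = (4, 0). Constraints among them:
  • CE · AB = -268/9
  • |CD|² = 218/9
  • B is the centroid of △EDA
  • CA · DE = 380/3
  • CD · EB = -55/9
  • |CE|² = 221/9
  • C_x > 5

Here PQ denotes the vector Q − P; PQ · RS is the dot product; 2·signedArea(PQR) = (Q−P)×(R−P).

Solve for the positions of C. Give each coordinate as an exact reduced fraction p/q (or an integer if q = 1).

C = (17/3, 14/3)

1. C_x = 17/3  [CE · AB = -268/9 ∩ CA · DE = 380/3]
2. C_y = 14/3  [CE · AB = -268/9 ∩ CA · DE = 380/3]
   → C = (17/3, 14/3)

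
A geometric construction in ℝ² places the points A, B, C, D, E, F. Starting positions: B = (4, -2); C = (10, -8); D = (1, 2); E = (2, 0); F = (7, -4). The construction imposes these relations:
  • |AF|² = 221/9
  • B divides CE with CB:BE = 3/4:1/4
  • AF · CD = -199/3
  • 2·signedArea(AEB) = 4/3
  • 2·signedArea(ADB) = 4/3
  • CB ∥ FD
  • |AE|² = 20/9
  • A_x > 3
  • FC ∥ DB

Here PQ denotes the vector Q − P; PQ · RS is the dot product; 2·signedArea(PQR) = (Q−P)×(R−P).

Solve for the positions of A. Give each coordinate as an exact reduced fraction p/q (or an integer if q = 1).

A = (10/3, -2/3)

1. A_x = 10/3  [2·signedArea(AEB) = 4/3 ∩ 2·signedArea(ADB) = 4/3]
2. A_y = -2/3  [2·signedArea(AEB) = 4/3 ∩ 2·signedArea(ADB) = 4/3]
   → A = (10/3, -2/3)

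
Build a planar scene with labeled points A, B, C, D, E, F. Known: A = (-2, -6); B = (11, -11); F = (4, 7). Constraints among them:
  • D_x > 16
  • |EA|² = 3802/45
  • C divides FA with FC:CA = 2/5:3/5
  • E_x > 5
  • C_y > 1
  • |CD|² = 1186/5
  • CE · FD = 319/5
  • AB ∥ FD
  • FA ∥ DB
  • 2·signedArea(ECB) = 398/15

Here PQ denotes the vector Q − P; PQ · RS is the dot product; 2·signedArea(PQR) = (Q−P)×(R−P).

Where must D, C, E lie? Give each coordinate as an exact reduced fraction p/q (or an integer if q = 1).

1. D_x = 17  [FA ∥ DB ∩ AB ∥ FD]
2. D_y = 2  [FA ∥ DB ∩ AB ∥ FD]
   → D = (17, 2)
3. C_x = 8/5  [C divides FA with FC:CA = 2/5:3/5]
4. C_y = 9/5  [C divides FA with FC:CA = 2/5:3/5]
   → C = (8/5, 9/5)
5. E_x = 83/15  [2·signedArea(ECB) = 398/15 ∩ CE · FD = 319/5]
6. E_y = -11/15  [2·signedArea(ECB) = 398/15 ∩ CE · FD = 319/5]
   → E = (83/15, -11/15)

C = (8/5, 9/5)
D = (17, 2)
E = (83/15, -11/15)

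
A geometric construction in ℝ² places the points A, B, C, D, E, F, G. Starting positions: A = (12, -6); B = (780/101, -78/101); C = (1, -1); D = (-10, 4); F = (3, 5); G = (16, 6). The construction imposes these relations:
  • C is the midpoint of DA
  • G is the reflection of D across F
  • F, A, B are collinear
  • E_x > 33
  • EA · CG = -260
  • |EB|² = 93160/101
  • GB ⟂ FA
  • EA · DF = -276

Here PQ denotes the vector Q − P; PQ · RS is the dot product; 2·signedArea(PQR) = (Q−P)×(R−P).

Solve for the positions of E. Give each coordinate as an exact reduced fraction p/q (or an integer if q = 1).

E = (34, -16)

1. E_x = 34  [EA · CG = -260 ∩ EA · DF = -276]
2. E_y = -16  [EA · CG = -260 ∩ EA · DF = -276]
   → E = (34, -16)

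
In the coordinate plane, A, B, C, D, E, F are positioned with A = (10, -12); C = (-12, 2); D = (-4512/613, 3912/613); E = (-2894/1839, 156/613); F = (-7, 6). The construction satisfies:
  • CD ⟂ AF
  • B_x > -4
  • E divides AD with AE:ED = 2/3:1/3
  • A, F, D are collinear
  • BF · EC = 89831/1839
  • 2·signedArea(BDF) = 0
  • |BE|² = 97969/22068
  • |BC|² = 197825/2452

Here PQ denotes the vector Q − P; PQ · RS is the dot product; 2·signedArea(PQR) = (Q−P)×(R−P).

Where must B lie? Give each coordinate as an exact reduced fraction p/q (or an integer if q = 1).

1. B_x = -3703/1226  [2·signedArea(BDF) = 0 ∩ BF · EC = 89831/1839]
2. B_y = 1095/613  [2·signedArea(BDF) = 0 ∩ BF · EC = 89831/1839]
   → B = (-3703/1226, 1095/613)

B = (-3703/1226, 1095/613)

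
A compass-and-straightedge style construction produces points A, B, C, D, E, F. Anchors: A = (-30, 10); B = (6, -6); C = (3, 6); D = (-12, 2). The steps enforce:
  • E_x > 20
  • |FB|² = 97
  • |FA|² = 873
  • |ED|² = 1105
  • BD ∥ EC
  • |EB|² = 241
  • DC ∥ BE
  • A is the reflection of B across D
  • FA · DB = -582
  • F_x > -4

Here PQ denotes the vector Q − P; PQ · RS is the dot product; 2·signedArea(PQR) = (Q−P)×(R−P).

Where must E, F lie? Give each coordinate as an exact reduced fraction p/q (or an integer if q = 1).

E = (21, -2)
F = (-3, -2)

1. E_x = 21  [BD ∥ EC ∩ DC ∥ BE]
2. E_y = -2  [BD ∥ EC ∩ DC ∥ BE]
   → E = (21, -2)
3. F_x = -3  [line -18·x + 8·y + -38 = 0 ∩ |FB|² = 97]
4. F_y = -2  [line -18·x + 8·y + -38 = 0 ∩ |FB|² = 97]
   → F = (-3, -2)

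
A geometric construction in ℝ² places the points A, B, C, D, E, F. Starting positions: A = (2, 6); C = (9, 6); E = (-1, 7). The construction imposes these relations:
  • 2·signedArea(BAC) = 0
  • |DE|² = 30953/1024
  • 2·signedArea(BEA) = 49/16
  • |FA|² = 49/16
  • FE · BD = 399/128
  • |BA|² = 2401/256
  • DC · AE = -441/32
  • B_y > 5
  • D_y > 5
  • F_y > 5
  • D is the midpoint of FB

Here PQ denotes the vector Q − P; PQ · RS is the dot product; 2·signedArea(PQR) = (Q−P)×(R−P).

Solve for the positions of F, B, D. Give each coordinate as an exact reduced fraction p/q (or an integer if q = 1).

B = (81/16, 6)
D = (141/32, 6)
F = (15/4, 6)

1. B_x = 81/16  [2·signedArea(BAC) = 0 ∩ 2·signedArea(BEA) = 49/16]
2. B_y = 6  [2·signedArea(BAC) = 0 ∩ 2·signedArea(BEA) = 49/16]
   → B = (81/16, 6)
3. D_x = 141/32  [line 3·x + -1·y + -231/32 = 0 ∩ |DE|² = 30953/1024]
4. D_y = 6  [line 3·x + -1·y + -231/32 = 0 ∩ |DE|² = 30953/1024]
   → D = (141/32, 6)
5. F_x = 15/4  [FE · BD = 399/128 ∩ D is the midpoint of FB]
6. F_y = 6  [FE · BD = 399/128 ∩ D is the midpoint of FB]
   → F = (15/4, 6)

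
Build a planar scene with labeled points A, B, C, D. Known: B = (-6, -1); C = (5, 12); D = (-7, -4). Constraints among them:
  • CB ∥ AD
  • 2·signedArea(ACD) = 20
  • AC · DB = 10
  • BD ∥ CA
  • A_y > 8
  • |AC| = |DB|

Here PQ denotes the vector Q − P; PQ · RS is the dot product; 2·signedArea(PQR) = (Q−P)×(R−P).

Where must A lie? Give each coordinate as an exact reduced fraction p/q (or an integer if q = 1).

A = (4, 9)

1. A_x = 4  [CB ∥ AD ∩ BD ∥ CA]
2. A_y = 9  [CB ∥ AD ∩ BD ∥ CA]
   → A = (4, 9)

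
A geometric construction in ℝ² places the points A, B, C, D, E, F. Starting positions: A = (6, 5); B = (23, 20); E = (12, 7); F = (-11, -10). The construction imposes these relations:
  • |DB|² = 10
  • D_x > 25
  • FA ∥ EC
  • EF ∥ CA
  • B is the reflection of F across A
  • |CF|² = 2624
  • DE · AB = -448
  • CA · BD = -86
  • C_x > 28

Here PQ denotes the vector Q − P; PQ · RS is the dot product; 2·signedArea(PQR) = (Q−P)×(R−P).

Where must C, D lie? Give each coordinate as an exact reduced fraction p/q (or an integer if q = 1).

1. C_x = 29  [EF ∥ CA ∩ FA ∥ EC]
2. C_y = 22  [EF ∥ CA ∩ FA ∥ EC]
   → C = (29, 22)
3. D_x = 26  [DE · AB = -448 ∩ CA · BD = -86]
4. D_y = 21  [DE · AB = -448 ∩ CA · BD = -86]
   → D = (26, 21)

C = (29, 22)
D = (26, 21)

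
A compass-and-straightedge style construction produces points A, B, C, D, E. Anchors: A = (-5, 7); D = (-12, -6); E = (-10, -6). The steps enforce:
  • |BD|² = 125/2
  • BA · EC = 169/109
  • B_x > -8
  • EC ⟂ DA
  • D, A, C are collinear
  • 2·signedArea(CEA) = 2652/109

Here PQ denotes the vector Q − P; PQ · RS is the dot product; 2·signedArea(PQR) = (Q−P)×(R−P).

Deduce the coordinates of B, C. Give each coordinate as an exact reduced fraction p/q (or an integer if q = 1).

1. C_x = -1259/109  [D, A, C are collinear ∩ EC ⟂ DA]
2. C_y = -563/109  [D, A, C are collinear ∩ EC ⟂ DA]
   → C = (-1259/109, -563/109)
3. B_x = -15/2  [line 169/109·x + -91/109·y + 1313/109 = 0 ∩ |BD|² = 125/2]
4. B_y = 1/2  [line 169/109·x + -91/109·y + 1313/109 = 0 ∩ |BD|² = 125/2]
   → B = (-15/2, 1/2)

B = (-15/2, 1/2)
C = (-1259/109, -563/109)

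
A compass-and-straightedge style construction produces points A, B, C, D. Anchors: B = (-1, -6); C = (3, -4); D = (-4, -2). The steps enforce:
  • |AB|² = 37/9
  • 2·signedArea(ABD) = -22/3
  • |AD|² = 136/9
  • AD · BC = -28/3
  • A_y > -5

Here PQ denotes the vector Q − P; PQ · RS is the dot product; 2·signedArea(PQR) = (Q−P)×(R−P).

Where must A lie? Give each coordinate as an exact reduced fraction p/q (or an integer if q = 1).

A = (-2/3, -4)

1. A_x = -2/3  [AD · BC = -28/3 ∩ 2·signedArea(ABD) = -22/3]
2. A_y = -4  [AD · BC = -28/3 ∩ 2·signedArea(ABD) = -22/3]
   → A = (-2/3, -4)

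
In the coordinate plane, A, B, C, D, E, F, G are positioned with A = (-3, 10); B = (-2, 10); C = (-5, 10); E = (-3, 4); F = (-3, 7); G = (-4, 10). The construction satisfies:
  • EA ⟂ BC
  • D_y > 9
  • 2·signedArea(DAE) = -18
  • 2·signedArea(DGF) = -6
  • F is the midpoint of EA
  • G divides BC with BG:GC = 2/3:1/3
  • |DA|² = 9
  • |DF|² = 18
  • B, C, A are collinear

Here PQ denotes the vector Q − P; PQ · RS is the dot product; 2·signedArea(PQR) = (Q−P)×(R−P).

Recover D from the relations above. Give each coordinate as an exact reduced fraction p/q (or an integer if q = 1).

1. D_x = -6  [2·signedArea(DGF) = -6 ∩ 2·signedArea(DAE) = -18]
2. D_y = 10  [2·signedArea(DGF) = -6 ∩ 2·signedArea(DAE) = -18]
   → D = (-6, 10)

D = (-6, 10)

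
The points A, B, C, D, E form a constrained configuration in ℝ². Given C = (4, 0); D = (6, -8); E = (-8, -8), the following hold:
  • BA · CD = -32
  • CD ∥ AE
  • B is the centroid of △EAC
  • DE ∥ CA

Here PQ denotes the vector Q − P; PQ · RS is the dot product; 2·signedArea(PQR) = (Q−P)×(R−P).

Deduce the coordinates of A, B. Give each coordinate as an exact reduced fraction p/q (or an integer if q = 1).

A = (-10, 0)
B = (-14/3, -8/3)

1. A_x = -10  [CD ∥ AE ∩ DE ∥ CA]
2. A_y = 0  [CD ∥ AE ∩ DE ∥ CA]
   → A = (-10, 0)
3. B_x = -14/3  [B is the centroid of △EAC]
4. B_y = -8/3  [B is the centroid of △EAC]
   → B = (-14/3, -8/3)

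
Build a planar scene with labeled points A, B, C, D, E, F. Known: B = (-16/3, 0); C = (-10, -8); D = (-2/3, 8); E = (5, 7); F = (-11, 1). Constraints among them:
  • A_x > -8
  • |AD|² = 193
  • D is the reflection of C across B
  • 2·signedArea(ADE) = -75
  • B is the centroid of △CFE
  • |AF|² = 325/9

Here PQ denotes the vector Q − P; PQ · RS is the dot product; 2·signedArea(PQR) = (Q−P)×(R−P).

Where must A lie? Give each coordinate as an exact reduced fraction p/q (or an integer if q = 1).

1. A_x = -23/3  [line 1·x + 17/3·y + 91/3 = 0 ∩ |AF|² = 325/9]
2. A_y = -4  [line 1·x + 17/3·y + 91/3 = 0 ∩ |AF|² = 325/9]
   → A = (-23/3, -4)

A = (-23/3, -4)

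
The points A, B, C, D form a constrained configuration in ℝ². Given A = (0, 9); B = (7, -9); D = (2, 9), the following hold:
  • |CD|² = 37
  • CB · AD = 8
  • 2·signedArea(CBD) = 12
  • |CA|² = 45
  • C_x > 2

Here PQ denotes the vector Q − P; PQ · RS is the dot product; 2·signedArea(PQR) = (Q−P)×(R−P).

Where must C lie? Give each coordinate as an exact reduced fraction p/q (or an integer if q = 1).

C = (3, 3)

1. C_x = 3  [2·signedArea(CBD) = 12 ∩ CB · AD = 8]
2. C_y = 3  [2·signedArea(CBD) = 12 ∩ CB · AD = 8]
   → C = (3, 3)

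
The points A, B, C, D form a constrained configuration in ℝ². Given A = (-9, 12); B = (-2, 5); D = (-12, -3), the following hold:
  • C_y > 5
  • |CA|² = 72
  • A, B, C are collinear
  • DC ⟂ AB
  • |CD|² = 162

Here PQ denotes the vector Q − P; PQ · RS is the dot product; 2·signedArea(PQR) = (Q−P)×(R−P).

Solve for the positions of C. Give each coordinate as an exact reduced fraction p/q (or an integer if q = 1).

1. C_x = -3  [A, B, C are collinear ∩ DC ⟂ AB]
2. C_y = 6  [A, B, C are collinear ∩ DC ⟂ AB]
   → C = (-3, 6)

C = (-3, 6)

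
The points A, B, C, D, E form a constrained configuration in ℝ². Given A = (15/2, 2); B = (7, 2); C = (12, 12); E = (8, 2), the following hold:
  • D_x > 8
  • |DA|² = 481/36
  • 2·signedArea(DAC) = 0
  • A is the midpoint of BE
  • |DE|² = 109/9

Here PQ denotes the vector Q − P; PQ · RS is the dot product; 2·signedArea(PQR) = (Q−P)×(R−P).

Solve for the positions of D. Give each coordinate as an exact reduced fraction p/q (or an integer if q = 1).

D = (9, 16/3)

1. D_x = 9  [line -10·x + 9/2·y + 66 = 0 ∩ |DE|² = 109/9]
2. D_y = 16/3  [line -10·x + 9/2·y + 66 = 0 ∩ |DE|² = 109/9]
   → D = (9, 16/3)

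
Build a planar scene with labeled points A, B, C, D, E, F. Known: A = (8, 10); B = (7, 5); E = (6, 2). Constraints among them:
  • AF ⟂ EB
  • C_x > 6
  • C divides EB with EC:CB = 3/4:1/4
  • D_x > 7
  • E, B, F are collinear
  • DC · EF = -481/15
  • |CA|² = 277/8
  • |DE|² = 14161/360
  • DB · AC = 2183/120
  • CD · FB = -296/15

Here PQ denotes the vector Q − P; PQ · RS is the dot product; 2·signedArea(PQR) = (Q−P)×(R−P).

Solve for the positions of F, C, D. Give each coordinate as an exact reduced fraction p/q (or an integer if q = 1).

C = (27/4, 17/4)
D = (479/60, 159/20)
F = (43/5, 49/5)

1. F_x = 43/5  [E, B, F are collinear ∩ AF ⟂ EB]
2. F_y = 49/5  [E, B, F are collinear ∩ AF ⟂ EB]
   → F = (43/5, 49/5)
3. C_x = 27/4  [C divides EB with EC:CB = 3/4:1/4]
4. C_y = 17/4  [C divides EB with EC:CB = 3/4:1/4]
   → C = (27/4, 17/4)
5. D_x = 479/60  [DB · AC = 2183/120 ∩ CD · FB = -296/15]
6. D_y = 159/20  [DB · AC = 2183/120 ∩ CD · FB = -296/15]
   → D = (479/60, 159/20)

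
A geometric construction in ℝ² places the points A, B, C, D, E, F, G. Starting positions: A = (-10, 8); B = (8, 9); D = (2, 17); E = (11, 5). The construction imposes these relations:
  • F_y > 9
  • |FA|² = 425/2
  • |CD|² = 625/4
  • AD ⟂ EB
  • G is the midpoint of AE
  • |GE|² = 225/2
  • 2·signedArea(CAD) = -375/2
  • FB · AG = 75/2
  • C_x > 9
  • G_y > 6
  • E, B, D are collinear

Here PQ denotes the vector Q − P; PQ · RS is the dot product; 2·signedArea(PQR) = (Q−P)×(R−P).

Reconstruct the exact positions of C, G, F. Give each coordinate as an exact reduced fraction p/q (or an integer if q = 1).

1. C_x = 19/2  [line -9·x + 12·y + 3/2 = 0 ∩ |CD|² = 625/4]
2. C_y = 7  [line -9·x + 12·y + 3/2 = 0 ∩ |CD|² = 625/4]
   → C = (19/2, 7)
3. G_x = 1/2  [G is the midpoint of AE]
4. G_y = 13/2  [G is the midpoint of AE]
   → G = (1/2, 13/2)
5. F_x = 9/2  [line -21/2·x + 3/2·y + 33 = 0 ∩ |FA|² = 425/2]
6. F_y = 19/2  [line -21/2·x + 3/2·y + 33 = 0 ∩ |FA|² = 425/2]
   → F = (9/2, 19/2)

C = (19/2, 7)
F = (9/2, 19/2)
G = (1/2, 13/2)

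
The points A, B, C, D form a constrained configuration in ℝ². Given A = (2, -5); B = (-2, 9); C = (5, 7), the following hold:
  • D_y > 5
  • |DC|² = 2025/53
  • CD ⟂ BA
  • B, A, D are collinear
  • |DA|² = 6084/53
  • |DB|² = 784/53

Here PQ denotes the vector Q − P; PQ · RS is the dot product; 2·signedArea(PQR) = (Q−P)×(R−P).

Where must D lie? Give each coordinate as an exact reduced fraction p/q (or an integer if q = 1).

1. D_x = -50/53  [B, A, D are collinear ∩ CD ⟂ BA]
2. D_y = 281/53  [B, A, D are collinear ∩ CD ⟂ BA]
   → D = (-50/53, 281/53)

D = (-50/53, 281/53)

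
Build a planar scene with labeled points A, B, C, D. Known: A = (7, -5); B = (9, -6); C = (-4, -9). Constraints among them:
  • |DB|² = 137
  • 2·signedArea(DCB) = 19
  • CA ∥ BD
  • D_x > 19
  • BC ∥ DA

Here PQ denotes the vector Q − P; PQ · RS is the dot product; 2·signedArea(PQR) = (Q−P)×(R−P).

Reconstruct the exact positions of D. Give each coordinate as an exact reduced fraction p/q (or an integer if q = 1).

D = (20, -2)

1. D_x = 20  [BC ∥ DA ∩ CA ∥ BD]
2. D_y = -2  [BC ∥ DA ∩ CA ∥ BD]
   → D = (20, -2)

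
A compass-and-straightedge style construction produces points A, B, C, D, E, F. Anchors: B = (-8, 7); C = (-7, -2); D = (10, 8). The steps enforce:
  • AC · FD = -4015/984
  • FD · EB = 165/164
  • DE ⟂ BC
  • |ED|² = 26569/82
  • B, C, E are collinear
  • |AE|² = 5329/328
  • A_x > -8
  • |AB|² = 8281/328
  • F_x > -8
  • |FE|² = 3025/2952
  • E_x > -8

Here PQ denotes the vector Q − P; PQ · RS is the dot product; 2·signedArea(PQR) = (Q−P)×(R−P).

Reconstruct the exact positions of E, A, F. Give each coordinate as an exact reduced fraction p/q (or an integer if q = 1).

1. E_x = -647/82  [B, C, E are collinear ∩ DE ⟂ BC]
2. E_y = 493/82  [B, C, E are collinear ∩ DE ⟂ BC]
   → E = (-647/82, 493/82)
3. F_x = -3827/492  [line 9/82·x + -81/82·y + 951/164 = 0 ∩ |FE|² = 3025/2952]
4. F_y = 821/164  [line 9/82·x + -81/82·y + 951/164 = 0 ∩ |FE|² = 3025/2952]
   → F = (-3827/492, 821/164)
5. A_x = -1221/164  [line -8747/492·x + -491/164·y + -41445/328 = 0 ∩ |AE|² = 5329/328]
6. A_y = 329/164  [line -8747/492·x + -491/164·y + -41445/328 = 0 ∩ |AE|² = 5329/328]
   → A = (-1221/164, 329/164)

A = (-1221/164, 329/164)
E = (-647/82, 493/82)
F = (-3827/492, 821/164)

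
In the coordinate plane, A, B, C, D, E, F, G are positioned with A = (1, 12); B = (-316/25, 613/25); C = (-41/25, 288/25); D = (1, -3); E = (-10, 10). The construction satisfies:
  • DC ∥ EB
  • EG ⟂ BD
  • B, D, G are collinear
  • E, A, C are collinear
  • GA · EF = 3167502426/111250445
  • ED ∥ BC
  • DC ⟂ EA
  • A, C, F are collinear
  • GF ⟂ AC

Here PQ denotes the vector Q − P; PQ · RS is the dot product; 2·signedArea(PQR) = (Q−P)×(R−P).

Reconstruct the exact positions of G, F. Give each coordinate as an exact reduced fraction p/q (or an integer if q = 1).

F = (-724048/117925, 1262014/117925)
G = (-747874/117925, 1393057/117925)

1. G_x = -747874/117925  [B, D, G are collinear ∩ EG ⟂ BD]
2. G_y = 1393057/117925  [B, D, G are collinear ∩ EG ⟂ BD]
   → G = (-747874/117925, 1393057/117925)
3. F_x = -724048/117925  [A, C, F are collinear ∩ GF ⟂ AC]
4. F_y = 1262014/117925  [A, C, F are collinear ∩ GF ⟂ AC]
   → F = (-724048/117925, 1262014/117925)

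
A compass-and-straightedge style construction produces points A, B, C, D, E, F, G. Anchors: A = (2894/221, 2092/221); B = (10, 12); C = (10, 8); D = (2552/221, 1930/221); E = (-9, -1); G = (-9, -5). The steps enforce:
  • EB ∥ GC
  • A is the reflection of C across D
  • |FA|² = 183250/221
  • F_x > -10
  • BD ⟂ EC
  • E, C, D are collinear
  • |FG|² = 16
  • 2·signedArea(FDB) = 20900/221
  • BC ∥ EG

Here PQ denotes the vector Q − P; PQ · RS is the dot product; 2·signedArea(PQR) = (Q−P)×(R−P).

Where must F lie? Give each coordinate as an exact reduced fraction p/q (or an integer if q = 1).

F = (-9, -9)

1. F_x = -9  [line -722/221·x + -342/221·y + -9576/221 = 0 ∩ |FG|² = 16]
2. F_y = -9  [line -722/221·x + -342/221·y + -9576/221 = 0 ∩ |FG|² = 16]
   → F = (-9, -9)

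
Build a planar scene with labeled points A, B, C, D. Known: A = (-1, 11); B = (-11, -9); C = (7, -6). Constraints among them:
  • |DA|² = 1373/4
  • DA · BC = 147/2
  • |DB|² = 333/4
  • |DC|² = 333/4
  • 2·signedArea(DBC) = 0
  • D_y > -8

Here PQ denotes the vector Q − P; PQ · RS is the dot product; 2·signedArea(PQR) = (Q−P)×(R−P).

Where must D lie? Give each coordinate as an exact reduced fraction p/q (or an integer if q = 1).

1. D_x = -2  [2·signedArea(DBC) = 0 ∩ DA · BC = 147/2]
2. D_y = -15/2  [2·signedArea(DBC) = 0 ∩ DA · BC = 147/2]
   → D = (-2, -15/2)

D = (-2, -15/2)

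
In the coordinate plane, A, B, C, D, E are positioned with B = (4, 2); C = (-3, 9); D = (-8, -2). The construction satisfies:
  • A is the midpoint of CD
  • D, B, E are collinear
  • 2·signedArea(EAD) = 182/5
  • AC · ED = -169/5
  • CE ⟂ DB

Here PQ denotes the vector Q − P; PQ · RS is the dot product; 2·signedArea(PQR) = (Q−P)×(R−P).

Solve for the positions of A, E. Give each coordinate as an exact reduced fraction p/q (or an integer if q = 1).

1. A_x = -11/2  [A is the midpoint of CD]
2. A_y = 7/2  [A is the midpoint of CD]
   → A = (-11/2, 7/2)
3. E_x = -1/5  [D, B, E are collinear ∩ CE ⟂ DB]
4. E_y = 3/5  [D, B, E are collinear ∩ CE ⟂ DB]
   → E = (-1/5, 3/5)

A = (-11/2, 7/2)
E = (-1/5, 3/5)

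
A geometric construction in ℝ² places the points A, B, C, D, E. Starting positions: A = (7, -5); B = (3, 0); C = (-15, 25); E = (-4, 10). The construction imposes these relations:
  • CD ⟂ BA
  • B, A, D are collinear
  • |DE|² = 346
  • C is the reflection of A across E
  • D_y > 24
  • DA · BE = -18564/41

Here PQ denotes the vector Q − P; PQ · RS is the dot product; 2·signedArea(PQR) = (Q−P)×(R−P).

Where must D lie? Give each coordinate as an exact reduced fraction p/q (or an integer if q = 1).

D = (-665/41, 985/41)

1. D_x = -665/41  [B, A, D are collinear ∩ CD ⟂ BA]
2. D_y = 985/41  [B, A, D are collinear ∩ CD ⟂ BA]
   → D = (-665/41, 985/41)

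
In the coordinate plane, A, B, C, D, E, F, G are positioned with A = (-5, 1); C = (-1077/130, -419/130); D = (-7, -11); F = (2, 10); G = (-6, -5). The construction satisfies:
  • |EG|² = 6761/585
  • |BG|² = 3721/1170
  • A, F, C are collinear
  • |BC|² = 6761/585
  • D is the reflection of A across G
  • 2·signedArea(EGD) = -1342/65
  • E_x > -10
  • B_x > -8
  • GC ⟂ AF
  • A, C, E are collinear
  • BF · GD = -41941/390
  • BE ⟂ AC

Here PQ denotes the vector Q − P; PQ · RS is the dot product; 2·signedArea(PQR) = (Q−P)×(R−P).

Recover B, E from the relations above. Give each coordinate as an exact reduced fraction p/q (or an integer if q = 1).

1. B_x = -2767/390  [line 1·x + 6·y + 17761/390 = 0 ∩ |BC|² = 6761/585]
2. B_y = -833/130  [line 1·x + 6·y + 17761/390 = 0 ∩ |BC|² = 6761/585]
   → B = (-2767/390, -833/130)
3. E_x = -1829/195  [A, C, E are collinear ∩ BE ⟂ AC]
4. E_y = -301/65  [A, C, E are collinear ∩ BE ⟂ AC]
   → E = (-1829/195, -301/65)

B = (-2767/390, -833/130)
E = (-1829/195, -301/65)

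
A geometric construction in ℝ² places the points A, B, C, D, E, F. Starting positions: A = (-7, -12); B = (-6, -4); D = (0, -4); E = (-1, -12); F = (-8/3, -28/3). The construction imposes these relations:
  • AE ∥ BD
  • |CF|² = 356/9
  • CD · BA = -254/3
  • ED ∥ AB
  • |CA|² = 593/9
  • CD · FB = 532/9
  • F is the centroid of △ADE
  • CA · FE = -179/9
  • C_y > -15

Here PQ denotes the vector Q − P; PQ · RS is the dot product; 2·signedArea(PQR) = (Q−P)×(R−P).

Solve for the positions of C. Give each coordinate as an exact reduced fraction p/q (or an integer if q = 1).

1. C_x = 2/3  [CD · BA = -254/3 ∩ CA · FE = -179/9]
2. C_y = -44/3  [CD · BA = -254/3 ∩ CA · FE = -179/9]
   → C = (2/3, -44/3)

C = (2/3, -44/3)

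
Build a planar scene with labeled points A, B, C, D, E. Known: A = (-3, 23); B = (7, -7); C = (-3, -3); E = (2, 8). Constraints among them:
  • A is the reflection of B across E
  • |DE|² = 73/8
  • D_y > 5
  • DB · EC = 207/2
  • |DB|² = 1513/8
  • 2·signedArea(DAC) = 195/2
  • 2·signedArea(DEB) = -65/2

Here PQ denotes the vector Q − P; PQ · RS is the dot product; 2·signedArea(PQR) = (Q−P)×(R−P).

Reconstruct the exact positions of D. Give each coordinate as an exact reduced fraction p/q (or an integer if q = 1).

1. D_x = 3/4  [2·signedArea(DEB) = -65/2 ∩ DB · EC = 207/2]
2. D_y = 21/4  [2·signedArea(DEB) = -65/2 ∩ DB · EC = 207/2]
   → D = (3/4, 21/4)

D = (3/4, 21/4)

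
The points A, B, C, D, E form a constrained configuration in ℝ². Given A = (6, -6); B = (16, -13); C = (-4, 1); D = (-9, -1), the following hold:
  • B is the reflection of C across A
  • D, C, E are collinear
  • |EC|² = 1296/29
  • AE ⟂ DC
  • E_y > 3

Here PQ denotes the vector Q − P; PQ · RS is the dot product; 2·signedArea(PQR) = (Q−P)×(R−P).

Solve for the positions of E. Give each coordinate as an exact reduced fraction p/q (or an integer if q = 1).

E = (64/29, 101/29)

1. E_x = 64/29  [D, C, E are collinear ∩ AE ⟂ DC]
2. E_y = 101/29  [D, C, E are collinear ∩ AE ⟂ DC]
   → E = (64/29, 101/29)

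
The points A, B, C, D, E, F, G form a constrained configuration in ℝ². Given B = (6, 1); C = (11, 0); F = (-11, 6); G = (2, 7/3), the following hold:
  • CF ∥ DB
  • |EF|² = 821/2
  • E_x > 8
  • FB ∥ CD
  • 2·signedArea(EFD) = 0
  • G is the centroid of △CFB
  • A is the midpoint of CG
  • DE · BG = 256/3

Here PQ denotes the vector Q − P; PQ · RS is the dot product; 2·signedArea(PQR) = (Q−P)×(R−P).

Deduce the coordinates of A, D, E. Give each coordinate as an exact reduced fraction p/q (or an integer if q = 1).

1. A_x = 13/2  [A is the midpoint of CG]
2. A_y = 7/6  [A is the midpoint of CG]
   → A = (13/2, 7/6)
3. D_x = 28  [CF ∥ DB ∩ FB ∥ CD]
4. D_y = -5  [CF ∥ DB ∩ FB ∥ CD]
   → D = (28, -5)
5. E_x = 17/2  [2·signedArea(EFD) = 0 ∩ DE · BG = 256/3]
6. E_y = 1/2  [2·signedArea(EFD) = 0 ∩ DE · BG = 256/3]
   → E = (17/2, 1/2)

A = (13/2, 7/6)
D = (28, -5)
E = (17/2, 1/2)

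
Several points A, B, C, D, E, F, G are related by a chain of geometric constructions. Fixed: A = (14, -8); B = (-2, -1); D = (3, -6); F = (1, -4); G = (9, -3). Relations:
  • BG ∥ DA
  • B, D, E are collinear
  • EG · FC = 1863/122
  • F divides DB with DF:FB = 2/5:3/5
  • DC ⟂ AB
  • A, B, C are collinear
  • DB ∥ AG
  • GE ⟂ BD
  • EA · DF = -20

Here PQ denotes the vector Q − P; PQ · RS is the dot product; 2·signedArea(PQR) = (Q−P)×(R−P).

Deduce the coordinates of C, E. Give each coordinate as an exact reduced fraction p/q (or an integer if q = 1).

1. C_x = 246/61  [A, B, C are collinear ∩ DC ⟂ AB]
2. C_y = -222/61  [A, B, C are collinear ∩ DC ⟂ AB]
   → C = (246/61, -222/61)
3. E_x = 9/2  [B, D, E are collinear ∩ GE ⟂ BD]
4. E_y = -15/2  [B, D, E are collinear ∩ GE ⟂ BD]
   → E = (9/2, -15/2)

C = (246/61, -222/61)
E = (9/2, -15/2)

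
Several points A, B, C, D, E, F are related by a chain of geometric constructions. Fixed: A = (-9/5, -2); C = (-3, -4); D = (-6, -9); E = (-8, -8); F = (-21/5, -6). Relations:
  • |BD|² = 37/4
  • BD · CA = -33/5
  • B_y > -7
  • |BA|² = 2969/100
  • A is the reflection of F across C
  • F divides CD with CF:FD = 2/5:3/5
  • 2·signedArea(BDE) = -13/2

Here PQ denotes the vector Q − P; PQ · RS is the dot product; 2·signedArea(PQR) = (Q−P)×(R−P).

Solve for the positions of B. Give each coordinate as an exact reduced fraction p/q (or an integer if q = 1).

B = (-11/2, -6)

1. B_x = -11/2  [BD · CA = -33/5 ∩ 2·signedArea(BDE) = -13/2]
2. B_y = -6  [BD · CA = -33/5 ∩ 2·signedArea(BDE) = -13/2]
   → B = (-11/2, -6)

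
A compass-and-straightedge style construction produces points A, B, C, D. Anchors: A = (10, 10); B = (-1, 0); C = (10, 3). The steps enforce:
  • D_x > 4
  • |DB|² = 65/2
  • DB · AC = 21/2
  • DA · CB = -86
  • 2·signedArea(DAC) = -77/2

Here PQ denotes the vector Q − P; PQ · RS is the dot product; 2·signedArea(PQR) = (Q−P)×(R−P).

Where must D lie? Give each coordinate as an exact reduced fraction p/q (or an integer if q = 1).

1. D_x = 9/2  [DB · AC = 21/2 ∩ DA · CB = -86]
2. D_y = 3/2  [DB · AC = 21/2 ∩ DA · CB = -86]
   → D = (9/2, 3/2)

D = (9/2, 3/2)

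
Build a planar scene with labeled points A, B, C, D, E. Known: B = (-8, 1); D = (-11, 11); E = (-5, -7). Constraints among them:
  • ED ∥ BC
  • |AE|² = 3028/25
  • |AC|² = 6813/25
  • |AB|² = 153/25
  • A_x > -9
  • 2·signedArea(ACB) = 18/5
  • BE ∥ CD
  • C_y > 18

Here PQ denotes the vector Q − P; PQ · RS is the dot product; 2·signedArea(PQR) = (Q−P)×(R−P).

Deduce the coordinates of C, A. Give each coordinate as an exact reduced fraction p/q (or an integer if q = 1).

1. C_x = -14  [BE ∥ CD ∩ ED ∥ BC]
2. C_y = 19  [BE ∥ CD ∩ ED ∥ BC]
   → C = (-14, 19)
3. A_x = -43/5  [line 18·x + 6·y + 672/5 = 0 ∩ |AC|² = 6813/25]
4. A_y = 17/5  [line 18·x + 6·y + 672/5 = 0 ∩ |AC|² = 6813/25]
   → A = (-43/5, 17/5)

A = (-43/5, 17/5)
C = (-14, 19)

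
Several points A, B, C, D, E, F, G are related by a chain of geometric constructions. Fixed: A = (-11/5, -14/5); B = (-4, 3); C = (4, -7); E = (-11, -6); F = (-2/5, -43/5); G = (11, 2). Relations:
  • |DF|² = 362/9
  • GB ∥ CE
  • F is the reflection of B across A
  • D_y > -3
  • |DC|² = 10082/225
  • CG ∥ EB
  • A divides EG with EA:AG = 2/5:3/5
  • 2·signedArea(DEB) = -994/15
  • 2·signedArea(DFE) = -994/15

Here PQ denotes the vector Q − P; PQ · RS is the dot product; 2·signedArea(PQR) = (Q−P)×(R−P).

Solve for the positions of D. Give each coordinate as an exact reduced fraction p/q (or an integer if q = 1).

1. D_x = -11/15  [2·signedArea(DFE) = -994/15 ∩ 2·signedArea(DEB) = -994/15]
2. D_y = -34/15  [2·signedArea(DFE) = -994/15 ∩ 2·signedArea(DEB) = -994/15]
   → D = (-11/15, -34/15)

D = (-11/15, -34/15)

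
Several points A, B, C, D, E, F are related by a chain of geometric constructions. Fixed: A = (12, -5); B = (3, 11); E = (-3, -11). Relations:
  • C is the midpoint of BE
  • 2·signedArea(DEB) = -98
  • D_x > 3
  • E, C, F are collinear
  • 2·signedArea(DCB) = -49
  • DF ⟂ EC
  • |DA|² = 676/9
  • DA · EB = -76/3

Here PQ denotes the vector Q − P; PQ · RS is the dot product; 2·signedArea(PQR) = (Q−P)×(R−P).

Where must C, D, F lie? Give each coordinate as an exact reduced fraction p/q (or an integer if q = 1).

1. C_x = 0  [C is the midpoint of BE]
2. C_y = 0  [C is the midpoint of BE]
   → C = (0, 0)
3. D_x = 4  [2·signedArea(DEB) = -98 ∩ DA · EB = -76/3]
4. D_y = -5/3  [2·signedArea(DEB) = -98 ∩ DA · EB = -76/3]
   → D = (4, -5/3)
5. F_x = -19/130  [E, C, F are collinear ∩ DF ⟂ EC]
6. F_y = -209/390  [E, C, F are collinear ∩ DF ⟂ EC]
   → F = (-19/130, -209/390)

C = (0, 0)
D = (4, -5/3)
F = (-19/130, -209/390)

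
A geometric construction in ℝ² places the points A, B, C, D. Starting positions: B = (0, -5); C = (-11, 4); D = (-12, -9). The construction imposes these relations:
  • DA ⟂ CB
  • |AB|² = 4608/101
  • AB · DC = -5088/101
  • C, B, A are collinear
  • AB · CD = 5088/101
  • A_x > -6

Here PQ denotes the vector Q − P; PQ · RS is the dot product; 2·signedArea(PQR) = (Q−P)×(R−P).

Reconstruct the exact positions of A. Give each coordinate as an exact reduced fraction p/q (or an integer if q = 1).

A = (-528/101, -73/101)

1. A_x = -528/101  [C, B, A are collinear ∩ DA ⟂ CB]
2. A_y = -73/101  [C, B, A are collinear ∩ DA ⟂ CB]
   → A = (-528/101, -73/101)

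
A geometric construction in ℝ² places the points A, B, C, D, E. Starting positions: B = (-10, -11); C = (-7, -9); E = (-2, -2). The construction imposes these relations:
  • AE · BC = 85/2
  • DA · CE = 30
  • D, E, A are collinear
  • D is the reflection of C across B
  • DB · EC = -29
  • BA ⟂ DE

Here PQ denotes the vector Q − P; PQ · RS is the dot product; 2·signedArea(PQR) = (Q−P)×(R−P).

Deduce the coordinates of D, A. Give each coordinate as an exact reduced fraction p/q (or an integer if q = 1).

1. D_x = -13  [D is the reflection of C across B]
2. D_y = -13  [D is the reflection of C across B]
   → D = (-13, -13)
3. A_x = -21/2  [D, E, A are collinear ∩ BA ⟂ DE]
4. A_y = -21/2  [D, E, A are collinear ∩ BA ⟂ DE]
   → A = (-21/2, -21/2)

A = (-21/2, -21/2)
D = (-13, -13)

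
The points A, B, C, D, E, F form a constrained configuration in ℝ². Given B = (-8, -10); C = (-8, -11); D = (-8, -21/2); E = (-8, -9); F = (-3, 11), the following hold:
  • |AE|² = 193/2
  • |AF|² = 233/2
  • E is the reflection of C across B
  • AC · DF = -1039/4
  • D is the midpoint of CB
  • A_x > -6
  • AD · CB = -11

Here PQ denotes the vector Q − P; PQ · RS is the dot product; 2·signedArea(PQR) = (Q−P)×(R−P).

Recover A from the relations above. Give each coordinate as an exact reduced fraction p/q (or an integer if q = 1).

1. A_x = -11/2  [AC · DF = -1039/4 ∩ AD · CB = -11]
2. A_y = 1/2  [AC · DF = -1039/4 ∩ AD · CB = -11]
   → A = (-11/2, 1/2)

A = (-11/2, 1/2)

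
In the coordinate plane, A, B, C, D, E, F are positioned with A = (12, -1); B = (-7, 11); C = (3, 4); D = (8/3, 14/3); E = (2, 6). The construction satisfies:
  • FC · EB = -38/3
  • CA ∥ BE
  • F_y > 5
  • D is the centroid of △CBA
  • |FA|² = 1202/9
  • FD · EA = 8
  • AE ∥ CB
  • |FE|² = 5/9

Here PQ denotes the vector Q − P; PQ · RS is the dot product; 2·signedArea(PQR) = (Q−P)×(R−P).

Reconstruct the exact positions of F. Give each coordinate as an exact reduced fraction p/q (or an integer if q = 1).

F = (7/3, 16/3)

1. F_x = 7/3  [FD · EA = 8 ∩ FC · EB = -38/3]
2. F_y = 16/3  [FD · EA = 8 ∩ FC · EB = -38/3]
   → F = (7/3, 16/3)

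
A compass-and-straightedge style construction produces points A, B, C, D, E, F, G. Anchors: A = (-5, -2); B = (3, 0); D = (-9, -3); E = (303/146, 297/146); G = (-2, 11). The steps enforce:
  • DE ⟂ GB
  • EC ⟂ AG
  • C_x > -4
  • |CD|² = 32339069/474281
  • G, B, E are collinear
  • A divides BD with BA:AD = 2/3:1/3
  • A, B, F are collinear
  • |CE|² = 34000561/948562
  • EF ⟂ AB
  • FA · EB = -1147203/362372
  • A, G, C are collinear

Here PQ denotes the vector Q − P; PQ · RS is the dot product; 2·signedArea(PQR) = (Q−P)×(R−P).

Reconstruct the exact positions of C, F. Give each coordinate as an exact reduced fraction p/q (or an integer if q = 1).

C = (-24418/6497, 21963/6497)
F = (3237/1241, -243/2482)

1. C_x = -24418/6497  [A, G, C are collinear ∩ EC ⟂ AG]
2. C_y = 21963/6497  [A, G, C are collinear ∩ EC ⟂ AG]
   → C = (-24418/6497, 21963/6497)
3. F_x = 3237/1241  [A, B, F are collinear ∩ EF ⟂ AB]
4. F_y = -243/2482  [A, B, F are collinear ∩ EF ⟂ AB]
   → F = (3237/1241, -243/2482)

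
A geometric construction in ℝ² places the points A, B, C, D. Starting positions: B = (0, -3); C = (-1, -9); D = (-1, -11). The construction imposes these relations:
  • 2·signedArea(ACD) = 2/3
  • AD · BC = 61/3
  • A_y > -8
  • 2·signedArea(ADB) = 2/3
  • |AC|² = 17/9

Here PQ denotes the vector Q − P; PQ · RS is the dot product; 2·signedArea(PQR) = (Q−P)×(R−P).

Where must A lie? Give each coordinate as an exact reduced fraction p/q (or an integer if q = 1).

1. A_x = -2/3  [2·signedArea(ACD) = 2/3 ∩ AD · BC = 61/3]
2. A_y = -23/3  [2·signedArea(ACD) = 2/3 ∩ AD · BC = 61/3]
   → A = (-2/3, -23/3)

A = (-2/3, -23/3)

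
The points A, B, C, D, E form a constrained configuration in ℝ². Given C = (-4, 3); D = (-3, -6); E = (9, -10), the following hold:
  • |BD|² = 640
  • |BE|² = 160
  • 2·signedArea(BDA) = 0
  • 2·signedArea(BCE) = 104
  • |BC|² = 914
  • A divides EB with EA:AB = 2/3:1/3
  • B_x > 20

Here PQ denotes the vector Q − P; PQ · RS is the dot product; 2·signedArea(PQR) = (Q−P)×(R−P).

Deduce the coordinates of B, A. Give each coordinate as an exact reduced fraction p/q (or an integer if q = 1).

A = (17, -38/3)
B = (21, -14)

1. B_x = 21  [line 13·x + 13·y + -91 = 0 ∩ |BC|² = 914]
2. B_y = -14  [line 13·x + 13·y + -91 = 0 ∩ |BC|² = 914]
   → B = (21, -14)
3. A_x = 17  [2·signedArea(BDA) = 0 ∩ A divides EB with EA:AB = 2/3:1/3]
4. A_y = -38/3  [2·signedArea(BDA) = 0 ∩ A divides EB with EA:AB = 2/3:1/3]
   → A = (17, -38/3)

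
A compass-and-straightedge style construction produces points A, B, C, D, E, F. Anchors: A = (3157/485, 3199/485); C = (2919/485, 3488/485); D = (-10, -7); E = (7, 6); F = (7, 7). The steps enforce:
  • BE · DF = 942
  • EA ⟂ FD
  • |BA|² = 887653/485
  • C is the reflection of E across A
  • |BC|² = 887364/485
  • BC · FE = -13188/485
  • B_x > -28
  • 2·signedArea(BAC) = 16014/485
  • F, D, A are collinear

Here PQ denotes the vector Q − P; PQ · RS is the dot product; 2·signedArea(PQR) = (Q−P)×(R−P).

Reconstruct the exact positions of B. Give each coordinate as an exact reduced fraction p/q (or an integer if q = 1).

1. B_x = -27  [2·signedArea(BAC) = 16014/485 ∩ BC · FE = -13188/485]
2. B_y = -20  [2·signedArea(BAC) = 16014/485 ∩ BC · FE = -13188/485]
   → B = (-27, -20)

B = (-27, -20)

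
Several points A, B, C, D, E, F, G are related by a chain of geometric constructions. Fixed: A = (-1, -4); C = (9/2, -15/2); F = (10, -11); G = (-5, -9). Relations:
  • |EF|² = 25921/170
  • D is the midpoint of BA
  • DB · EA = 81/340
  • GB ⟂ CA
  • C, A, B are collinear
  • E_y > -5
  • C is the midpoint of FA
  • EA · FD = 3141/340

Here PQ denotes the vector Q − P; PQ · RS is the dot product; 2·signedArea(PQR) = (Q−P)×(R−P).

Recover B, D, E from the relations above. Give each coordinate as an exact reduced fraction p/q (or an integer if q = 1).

B = (-269/170, -617/170)
D = (-439/340, -1297/340)
E = (-71/170, -743/170)

1. B_x = -269/170  [C, A, B are collinear ∩ GB ⟂ CA]
2. B_y = -617/170  [C, A, B are collinear ∩ GB ⟂ CA]
   → B = (-269/170, -617/170)
3. D_x = -439/340  [D is the midpoint of BA]
4. D_y = -1297/340  [D is the midpoint of BA]
   → D = (-439/340, -1297/340)
5. E_x = -71/170  [line 3839/340·x + -2443/340·y + -4537/170 = 0 ∩ |EF|² = 25921/170]
6. E_y = -743/170  [line 3839/340·x + -2443/340·y + -4537/170 = 0 ∩ |EF|² = 25921/170]
   → E = (-71/170, -743/170)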